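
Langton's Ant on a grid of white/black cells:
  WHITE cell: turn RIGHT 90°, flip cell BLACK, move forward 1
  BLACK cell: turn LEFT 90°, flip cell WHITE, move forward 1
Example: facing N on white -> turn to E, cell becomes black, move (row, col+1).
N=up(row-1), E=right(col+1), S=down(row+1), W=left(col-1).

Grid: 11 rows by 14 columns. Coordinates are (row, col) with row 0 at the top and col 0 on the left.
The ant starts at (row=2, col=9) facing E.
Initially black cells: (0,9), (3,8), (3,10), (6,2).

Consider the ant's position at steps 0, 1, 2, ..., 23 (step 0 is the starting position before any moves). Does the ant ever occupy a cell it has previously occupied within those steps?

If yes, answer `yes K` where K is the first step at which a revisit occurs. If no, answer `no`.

Step 1: on WHITE (2,9): turn R to S, flip to black, move to (3,9). |black|=5 — new cell
Step 2: on WHITE (3,9): turn R to W, flip to black, move to (3,8). |black|=6 — new cell
Step 3: on BLACK (3,8): turn L to S, flip to white, move to (4,8). |black|=5 — new cell
Step 4: on WHITE (4,8): turn R to W, flip to black, move to (4,7). |black|=6 — new cell
Step 5: on WHITE (4,7): turn R to N, flip to black, move to (3,7). |black|=7 — new cell
Step 6: on WHITE (3,7): turn R to E, flip to black, move to (3,8). |black|=8 — REVISIT

Answer: yes 6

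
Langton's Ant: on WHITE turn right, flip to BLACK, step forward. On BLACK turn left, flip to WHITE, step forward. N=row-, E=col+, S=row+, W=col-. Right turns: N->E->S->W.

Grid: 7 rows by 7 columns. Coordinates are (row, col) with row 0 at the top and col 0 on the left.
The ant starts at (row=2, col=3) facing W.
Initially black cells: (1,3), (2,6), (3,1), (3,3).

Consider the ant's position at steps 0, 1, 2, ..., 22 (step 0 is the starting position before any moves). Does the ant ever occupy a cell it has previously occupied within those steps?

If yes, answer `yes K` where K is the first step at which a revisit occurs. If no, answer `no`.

Answer: yes 5

Derivation:
Step 1: on WHITE (2,3): turn R to N, flip to black, move to (1,3). |black|=5 — new cell
Step 2: on BLACK (1,3): turn L to W, flip to white, move to (1,2). |black|=4 — new cell
Step 3: on WHITE (1,2): turn R to N, flip to black, move to (0,2). |black|=5 — new cell
Step 4: on WHITE (0,2): turn R to E, flip to black, move to (0,3). |black|=6 — new cell
Step 5: on WHITE (0,3): turn R to S, flip to black, move to (1,3). |black|=7 — REVISIT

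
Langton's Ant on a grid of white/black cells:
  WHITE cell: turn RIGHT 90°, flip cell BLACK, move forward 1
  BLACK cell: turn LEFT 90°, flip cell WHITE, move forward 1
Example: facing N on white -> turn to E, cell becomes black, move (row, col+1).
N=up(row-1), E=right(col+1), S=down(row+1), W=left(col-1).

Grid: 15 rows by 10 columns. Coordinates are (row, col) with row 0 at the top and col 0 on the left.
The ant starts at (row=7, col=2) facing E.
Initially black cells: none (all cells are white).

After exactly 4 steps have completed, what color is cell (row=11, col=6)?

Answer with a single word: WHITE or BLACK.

Step 1: on WHITE (7,2): turn R to S, flip to black, move to (8,2). |black|=1
Step 2: on WHITE (8,2): turn R to W, flip to black, move to (8,1). |black|=2
Step 3: on WHITE (8,1): turn R to N, flip to black, move to (7,1). |black|=3
Step 4: on WHITE (7,1): turn R to E, flip to black, move to (7,2). |black|=4

Answer: WHITE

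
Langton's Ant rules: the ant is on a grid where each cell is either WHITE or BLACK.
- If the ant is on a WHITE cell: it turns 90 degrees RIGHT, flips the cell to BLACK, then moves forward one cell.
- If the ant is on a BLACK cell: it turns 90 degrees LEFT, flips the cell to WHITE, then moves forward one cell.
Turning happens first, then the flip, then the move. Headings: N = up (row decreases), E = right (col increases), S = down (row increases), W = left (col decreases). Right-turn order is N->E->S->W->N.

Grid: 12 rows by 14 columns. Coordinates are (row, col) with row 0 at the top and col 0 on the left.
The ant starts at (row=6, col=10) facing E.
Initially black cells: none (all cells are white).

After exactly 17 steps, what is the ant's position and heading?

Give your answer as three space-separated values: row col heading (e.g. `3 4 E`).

Answer: 5 10 N

Derivation:
Step 1: on WHITE (6,10): turn R to S, flip to black, move to (7,10). |black|=1
Step 2: on WHITE (7,10): turn R to W, flip to black, move to (7,9). |black|=2
Step 3: on WHITE (7,9): turn R to N, flip to black, move to (6,9). |black|=3
Step 4: on WHITE (6,9): turn R to E, flip to black, move to (6,10). |black|=4
Step 5: on BLACK (6,10): turn L to N, flip to white, move to (5,10). |black|=3
Step 6: on WHITE (5,10): turn R to E, flip to black, move to (5,11). |black|=4
Step 7: on WHITE (5,11): turn R to S, flip to black, move to (6,11). |black|=5
Step 8: on WHITE (6,11): turn R to W, flip to black, move to (6,10). |black|=6
Step 9: on WHITE (6,10): turn R to N, flip to black, move to (5,10). |black|=7
Step 10: on BLACK (5,10): turn L to W, flip to white, move to (5,9). |black|=6
Step 11: on WHITE (5,9): turn R to N, flip to black, move to (4,9). |black|=7
Step 12: on WHITE (4,9): turn R to E, flip to black, move to (4,10). |black|=8
Step 13: on WHITE (4,10): turn R to S, flip to black, move to (5,10). |black|=9
Step 14: on WHITE (5,10): turn R to W, flip to black, move to (5,9). |black|=10
Step 15: on BLACK (5,9): turn L to S, flip to white, move to (6,9). |black|=9
Step 16: on BLACK (6,9): turn L to E, flip to white, move to (6,10). |black|=8
Step 17: on BLACK (6,10): turn L to N, flip to white, move to (5,10). |black|=7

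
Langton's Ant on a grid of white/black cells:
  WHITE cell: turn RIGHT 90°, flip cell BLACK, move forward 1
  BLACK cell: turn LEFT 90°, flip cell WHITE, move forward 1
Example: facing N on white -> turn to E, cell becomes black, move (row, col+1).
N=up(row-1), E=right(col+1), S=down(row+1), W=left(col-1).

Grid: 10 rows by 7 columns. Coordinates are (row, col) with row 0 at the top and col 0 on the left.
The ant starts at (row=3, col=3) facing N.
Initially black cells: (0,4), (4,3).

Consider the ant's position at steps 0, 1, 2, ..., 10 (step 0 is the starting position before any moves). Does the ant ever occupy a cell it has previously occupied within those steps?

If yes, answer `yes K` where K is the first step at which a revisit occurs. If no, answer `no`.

Answer: yes 7

Derivation:
Step 1: on WHITE (3,3): turn R to E, flip to black, move to (3,4). |black|=3 — new cell
Step 2: on WHITE (3,4): turn R to S, flip to black, move to (4,4). |black|=4 — new cell
Step 3: on WHITE (4,4): turn R to W, flip to black, move to (4,3). |black|=5 — new cell
Step 4: on BLACK (4,3): turn L to S, flip to white, move to (5,3). |black|=4 — new cell
Step 5: on WHITE (5,3): turn R to W, flip to black, move to (5,2). |black|=5 — new cell
Step 6: on WHITE (5,2): turn R to N, flip to black, move to (4,2). |black|=6 — new cell
Step 7: on WHITE (4,2): turn R to E, flip to black, move to (4,3). |black|=7 — REVISIT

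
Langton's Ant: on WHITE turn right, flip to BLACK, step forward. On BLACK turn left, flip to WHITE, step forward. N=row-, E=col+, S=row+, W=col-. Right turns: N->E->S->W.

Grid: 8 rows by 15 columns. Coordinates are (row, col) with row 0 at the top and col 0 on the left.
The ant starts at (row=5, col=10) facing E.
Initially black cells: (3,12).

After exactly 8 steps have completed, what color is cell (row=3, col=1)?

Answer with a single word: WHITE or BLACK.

Answer: WHITE

Derivation:
Step 1: on WHITE (5,10): turn R to S, flip to black, move to (6,10). |black|=2
Step 2: on WHITE (6,10): turn R to W, flip to black, move to (6,9). |black|=3
Step 3: on WHITE (6,9): turn R to N, flip to black, move to (5,9). |black|=4
Step 4: on WHITE (5,9): turn R to E, flip to black, move to (5,10). |black|=5
Step 5: on BLACK (5,10): turn L to N, flip to white, move to (4,10). |black|=4
Step 6: on WHITE (4,10): turn R to E, flip to black, move to (4,11). |black|=5
Step 7: on WHITE (4,11): turn R to S, flip to black, move to (5,11). |black|=6
Step 8: on WHITE (5,11): turn R to W, flip to black, move to (5,10). |black|=7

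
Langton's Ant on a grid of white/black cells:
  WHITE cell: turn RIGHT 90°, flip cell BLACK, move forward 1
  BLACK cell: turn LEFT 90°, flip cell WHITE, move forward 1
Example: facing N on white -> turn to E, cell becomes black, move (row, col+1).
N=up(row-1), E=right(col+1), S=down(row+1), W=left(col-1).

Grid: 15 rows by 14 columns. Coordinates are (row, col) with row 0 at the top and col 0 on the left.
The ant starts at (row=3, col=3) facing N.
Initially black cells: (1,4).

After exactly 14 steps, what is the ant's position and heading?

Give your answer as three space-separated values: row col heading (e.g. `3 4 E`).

Step 1: on WHITE (3,3): turn R to E, flip to black, move to (3,4). |black|=2
Step 2: on WHITE (3,4): turn R to S, flip to black, move to (4,4). |black|=3
Step 3: on WHITE (4,4): turn R to W, flip to black, move to (4,3). |black|=4
Step 4: on WHITE (4,3): turn R to N, flip to black, move to (3,3). |black|=5
Step 5: on BLACK (3,3): turn L to W, flip to white, move to (3,2). |black|=4
Step 6: on WHITE (3,2): turn R to N, flip to black, move to (2,2). |black|=5
Step 7: on WHITE (2,2): turn R to E, flip to black, move to (2,3). |black|=6
Step 8: on WHITE (2,3): turn R to S, flip to black, move to (3,3). |black|=7
Step 9: on WHITE (3,3): turn R to W, flip to black, move to (3,2). |black|=8
Step 10: on BLACK (3,2): turn L to S, flip to white, move to (4,2). |black|=7
Step 11: on WHITE (4,2): turn R to W, flip to black, move to (4,1). |black|=8
Step 12: on WHITE (4,1): turn R to N, flip to black, move to (3,1). |black|=9
Step 13: on WHITE (3,1): turn R to E, flip to black, move to (3,2). |black|=10
Step 14: on WHITE (3,2): turn R to S, flip to black, move to (4,2). |black|=11

Answer: 4 2 S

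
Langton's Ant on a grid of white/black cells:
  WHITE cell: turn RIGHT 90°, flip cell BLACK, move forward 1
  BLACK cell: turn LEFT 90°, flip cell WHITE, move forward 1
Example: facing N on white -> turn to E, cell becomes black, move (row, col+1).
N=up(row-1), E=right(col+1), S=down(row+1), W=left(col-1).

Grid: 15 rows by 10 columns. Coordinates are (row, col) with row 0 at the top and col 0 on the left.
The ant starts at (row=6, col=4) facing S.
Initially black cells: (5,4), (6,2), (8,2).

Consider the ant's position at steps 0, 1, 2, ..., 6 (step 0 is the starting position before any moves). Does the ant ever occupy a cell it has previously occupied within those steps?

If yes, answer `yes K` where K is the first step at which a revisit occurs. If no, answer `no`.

Step 1: on WHITE (6,4): turn R to W, flip to black, move to (6,3). |black|=4 — new cell
Step 2: on WHITE (6,3): turn R to N, flip to black, move to (5,3). |black|=5 — new cell
Step 3: on WHITE (5,3): turn R to E, flip to black, move to (5,4). |black|=6 — new cell
Step 4: on BLACK (5,4): turn L to N, flip to white, move to (4,4). |black|=5 — new cell
Step 5: on WHITE (4,4): turn R to E, flip to black, move to (4,5). |black|=6 — new cell
Step 6: on WHITE (4,5): turn R to S, flip to black, move to (5,5). |black|=7 — new cell
No revisit within 6 steps.

Answer: no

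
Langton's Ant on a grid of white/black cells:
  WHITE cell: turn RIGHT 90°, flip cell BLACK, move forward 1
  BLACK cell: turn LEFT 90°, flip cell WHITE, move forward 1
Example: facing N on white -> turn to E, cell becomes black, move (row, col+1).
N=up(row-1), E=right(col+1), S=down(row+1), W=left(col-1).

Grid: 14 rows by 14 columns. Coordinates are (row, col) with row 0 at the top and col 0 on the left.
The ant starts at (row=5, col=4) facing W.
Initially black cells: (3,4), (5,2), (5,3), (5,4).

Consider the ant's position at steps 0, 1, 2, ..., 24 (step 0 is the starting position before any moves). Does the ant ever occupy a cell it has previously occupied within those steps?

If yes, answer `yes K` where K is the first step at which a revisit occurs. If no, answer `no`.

Step 1: on BLACK (5,4): turn L to S, flip to white, move to (6,4). |black|=3 — new cell
Step 2: on WHITE (6,4): turn R to W, flip to black, move to (6,3). |black|=4 — new cell
Step 3: on WHITE (6,3): turn R to N, flip to black, move to (5,3). |black|=5 — new cell
Step 4: on BLACK (5,3): turn L to W, flip to white, move to (5,2). |black|=4 — new cell
Step 5: on BLACK (5,2): turn L to S, flip to white, move to (6,2). |black|=3 — new cell
Step 6: on WHITE (6,2): turn R to W, flip to black, move to (6,1). |black|=4 — new cell
Step 7: on WHITE (6,1): turn R to N, flip to black, move to (5,1). |black|=5 — new cell
Step 8: on WHITE (5,1): turn R to E, flip to black, move to (5,2). |black|=6 — REVISIT

Answer: yes 8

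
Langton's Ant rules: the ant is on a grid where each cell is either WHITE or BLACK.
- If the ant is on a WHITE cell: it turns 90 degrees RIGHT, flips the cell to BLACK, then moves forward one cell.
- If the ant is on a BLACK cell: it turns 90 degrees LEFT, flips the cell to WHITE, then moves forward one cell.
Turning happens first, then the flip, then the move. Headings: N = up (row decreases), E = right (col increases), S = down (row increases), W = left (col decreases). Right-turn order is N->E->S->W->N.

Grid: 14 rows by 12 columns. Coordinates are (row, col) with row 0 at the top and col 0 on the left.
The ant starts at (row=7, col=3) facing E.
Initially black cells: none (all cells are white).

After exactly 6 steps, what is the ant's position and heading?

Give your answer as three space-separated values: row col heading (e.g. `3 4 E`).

Answer: 6 4 E

Derivation:
Step 1: on WHITE (7,3): turn R to S, flip to black, move to (8,3). |black|=1
Step 2: on WHITE (8,3): turn R to W, flip to black, move to (8,2). |black|=2
Step 3: on WHITE (8,2): turn R to N, flip to black, move to (7,2). |black|=3
Step 4: on WHITE (7,2): turn R to E, flip to black, move to (7,3). |black|=4
Step 5: on BLACK (7,3): turn L to N, flip to white, move to (6,3). |black|=3
Step 6: on WHITE (6,3): turn R to E, flip to black, move to (6,4). |black|=4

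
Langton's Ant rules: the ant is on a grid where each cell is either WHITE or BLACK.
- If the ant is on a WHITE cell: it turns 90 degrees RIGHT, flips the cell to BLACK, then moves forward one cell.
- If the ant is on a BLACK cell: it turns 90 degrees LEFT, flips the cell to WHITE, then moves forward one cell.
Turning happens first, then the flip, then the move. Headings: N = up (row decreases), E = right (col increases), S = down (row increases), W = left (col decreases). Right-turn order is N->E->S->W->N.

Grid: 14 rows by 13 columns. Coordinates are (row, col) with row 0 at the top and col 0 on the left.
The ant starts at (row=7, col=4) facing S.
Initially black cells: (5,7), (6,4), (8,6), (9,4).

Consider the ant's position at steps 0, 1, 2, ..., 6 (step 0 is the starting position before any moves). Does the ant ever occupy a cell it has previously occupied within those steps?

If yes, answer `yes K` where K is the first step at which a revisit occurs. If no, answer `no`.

Step 1: on WHITE (7,4): turn R to W, flip to black, move to (7,3). |black|=5 — new cell
Step 2: on WHITE (7,3): turn R to N, flip to black, move to (6,3). |black|=6 — new cell
Step 3: on WHITE (6,3): turn R to E, flip to black, move to (6,4). |black|=7 — new cell
Step 4: on BLACK (6,4): turn L to N, flip to white, move to (5,4). |black|=6 — new cell
Step 5: on WHITE (5,4): turn R to E, flip to black, move to (5,5). |black|=7 — new cell
Step 6: on WHITE (5,5): turn R to S, flip to black, move to (6,5). |black|=8 — new cell
No revisit within 6 steps.

Answer: no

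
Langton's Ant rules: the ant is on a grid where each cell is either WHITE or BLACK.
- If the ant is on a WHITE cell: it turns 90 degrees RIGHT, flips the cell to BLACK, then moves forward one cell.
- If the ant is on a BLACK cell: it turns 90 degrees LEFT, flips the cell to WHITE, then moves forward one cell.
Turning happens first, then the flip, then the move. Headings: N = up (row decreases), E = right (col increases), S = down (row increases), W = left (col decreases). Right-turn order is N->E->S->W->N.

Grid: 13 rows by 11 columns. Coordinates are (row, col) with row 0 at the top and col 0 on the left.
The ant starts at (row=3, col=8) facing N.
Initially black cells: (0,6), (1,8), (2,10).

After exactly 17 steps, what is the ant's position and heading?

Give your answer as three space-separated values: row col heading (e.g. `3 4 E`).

Answer: 3 7 W

Derivation:
Step 1: on WHITE (3,8): turn R to E, flip to black, move to (3,9). |black|=4
Step 2: on WHITE (3,9): turn R to S, flip to black, move to (4,9). |black|=5
Step 3: on WHITE (4,9): turn R to W, flip to black, move to (4,8). |black|=6
Step 4: on WHITE (4,8): turn R to N, flip to black, move to (3,8). |black|=7
Step 5: on BLACK (3,8): turn L to W, flip to white, move to (3,7). |black|=6
Step 6: on WHITE (3,7): turn R to N, flip to black, move to (2,7). |black|=7
Step 7: on WHITE (2,7): turn R to E, flip to black, move to (2,8). |black|=8
Step 8: on WHITE (2,8): turn R to S, flip to black, move to (3,8). |black|=9
Step 9: on WHITE (3,8): turn R to W, flip to black, move to (3,7). |black|=10
Step 10: on BLACK (3,7): turn L to S, flip to white, move to (4,7). |black|=9
Step 11: on WHITE (4,7): turn R to W, flip to black, move to (4,6). |black|=10
Step 12: on WHITE (4,6): turn R to N, flip to black, move to (3,6). |black|=11
Step 13: on WHITE (3,6): turn R to E, flip to black, move to (3,7). |black|=12
Step 14: on WHITE (3,7): turn R to S, flip to black, move to (4,7). |black|=13
Step 15: on BLACK (4,7): turn L to E, flip to white, move to (4,8). |black|=12
Step 16: on BLACK (4,8): turn L to N, flip to white, move to (3,8). |black|=11
Step 17: on BLACK (3,8): turn L to W, flip to white, move to (3,7). |black|=10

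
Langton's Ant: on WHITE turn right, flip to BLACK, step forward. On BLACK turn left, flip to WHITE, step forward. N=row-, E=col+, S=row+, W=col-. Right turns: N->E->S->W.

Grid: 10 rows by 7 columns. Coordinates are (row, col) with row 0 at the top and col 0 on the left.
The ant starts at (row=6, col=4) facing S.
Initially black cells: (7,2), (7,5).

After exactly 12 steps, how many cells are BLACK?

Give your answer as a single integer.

Step 1: on WHITE (6,4): turn R to W, flip to black, move to (6,3). |black|=3
Step 2: on WHITE (6,3): turn R to N, flip to black, move to (5,3). |black|=4
Step 3: on WHITE (5,3): turn R to E, flip to black, move to (5,4). |black|=5
Step 4: on WHITE (5,4): turn R to S, flip to black, move to (6,4). |black|=6
Step 5: on BLACK (6,4): turn L to E, flip to white, move to (6,5). |black|=5
Step 6: on WHITE (6,5): turn R to S, flip to black, move to (7,5). |black|=6
Step 7: on BLACK (7,5): turn L to E, flip to white, move to (7,6). |black|=5
Step 8: on WHITE (7,6): turn R to S, flip to black, move to (8,6). |black|=6
Step 9: on WHITE (8,6): turn R to W, flip to black, move to (8,5). |black|=7
Step 10: on WHITE (8,5): turn R to N, flip to black, move to (7,5). |black|=8
Step 11: on WHITE (7,5): turn R to E, flip to black, move to (7,6). |black|=9
Step 12: on BLACK (7,6): turn L to N, flip to white, move to (6,6). |black|=8

Answer: 8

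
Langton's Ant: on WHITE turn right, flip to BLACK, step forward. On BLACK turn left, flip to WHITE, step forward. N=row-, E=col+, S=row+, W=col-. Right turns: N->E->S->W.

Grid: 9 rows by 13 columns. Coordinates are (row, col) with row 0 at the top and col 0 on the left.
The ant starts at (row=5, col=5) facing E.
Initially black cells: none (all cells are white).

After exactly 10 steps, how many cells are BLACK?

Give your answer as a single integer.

Answer: 6

Derivation:
Step 1: on WHITE (5,5): turn R to S, flip to black, move to (6,5). |black|=1
Step 2: on WHITE (6,5): turn R to W, flip to black, move to (6,4). |black|=2
Step 3: on WHITE (6,4): turn R to N, flip to black, move to (5,4). |black|=3
Step 4: on WHITE (5,4): turn R to E, flip to black, move to (5,5). |black|=4
Step 5: on BLACK (5,5): turn L to N, flip to white, move to (4,5). |black|=3
Step 6: on WHITE (4,5): turn R to E, flip to black, move to (4,6). |black|=4
Step 7: on WHITE (4,6): turn R to S, flip to black, move to (5,6). |black|=5
Step 8: on WHITE (5,6): turn R to W, flip to black, move to (5,5). |black|=6
Step 9: on WHITE (5,5): turn R to N, flip to black, move to (4,5). |black|=7
Step 10: on BLACK (4,5): turn L to W, flip to white, move to (4,4). |black|=6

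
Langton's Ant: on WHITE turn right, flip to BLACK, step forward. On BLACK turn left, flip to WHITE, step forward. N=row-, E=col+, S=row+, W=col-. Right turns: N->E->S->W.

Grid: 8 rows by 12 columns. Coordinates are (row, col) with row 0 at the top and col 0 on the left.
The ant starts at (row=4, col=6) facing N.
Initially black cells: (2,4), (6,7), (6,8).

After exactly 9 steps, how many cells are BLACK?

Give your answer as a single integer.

Answer: 10

Derivation:
Step 1: on WHITE (4,6): turn R to E, flip to black, move to (4,7). |black|=4
Step 2: on WHITE (4,7): turn R to S, flip to black, move to (5,7). |black|=5
Step 3: on WHITE (5,7): turn R to W, flip to black, move to (5,6). |black|=6
Step 4: on WHITE (5,6): turn R to N, flip to black, move to (4,6). |black|=7
Step 5: on BLACK (4,6): turn L to W, flip to white, move to (4,5). |black|=6
Step 6: on WHITE (4,5): turn R to N, flip to black, move to (3,5). |black|=7
Step 7: on WHITE (3,5): turn R to E, flip to black, move to (3,6). |black|=8
Step 8: on WHITE (3,6): turn R to S, flip to black, move to (4,6). |black|=9
Step 9: on WHITE (4,6): turn R to W, flip to black, move to (4,5). |black|=10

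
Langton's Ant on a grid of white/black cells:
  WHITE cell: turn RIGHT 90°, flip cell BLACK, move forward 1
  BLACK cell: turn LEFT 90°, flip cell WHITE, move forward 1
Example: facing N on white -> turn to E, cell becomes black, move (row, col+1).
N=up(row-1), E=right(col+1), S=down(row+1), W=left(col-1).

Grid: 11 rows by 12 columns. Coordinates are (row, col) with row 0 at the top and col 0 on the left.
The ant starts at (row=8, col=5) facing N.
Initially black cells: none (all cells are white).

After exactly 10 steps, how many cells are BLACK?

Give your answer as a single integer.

Step 1: on WHITE (8,5): turn R to E, flip to black, move to (8,6). |black|=1
Step 2: on WHITE (8,6): turn R to S, flip to black, move to (9,6). |black|=2
Step 3: on WHITE (9,6): turn R to W, flip to black, move to (9,5). |black|=3
Step 4: on WHITE (9,5): turn R to N, flip to black, move to (8,5). |black|=4
Step 5: on BLACK (8,5): turn L to W, flip to white, move to (8,4). |black|=3
Step 6: on WHITE (8,4): turn R to N, flip to black, move to (7,4). |black|=4
Step 7: on WHITE (7,4): turn R to E, flip to black, move to (7,5). |black|=5
Step 8: on WHITE (7,5): turn R to S, flip to black, move to (8,5). |black|=6
Step 9: on WHITE (8,5): turn R to W, flip to black, move to (8,4). |black|=7
Step 10: on BLACK (8,4): turn L to S, flip to white, move to (9,4). |black|=6

Answer: 6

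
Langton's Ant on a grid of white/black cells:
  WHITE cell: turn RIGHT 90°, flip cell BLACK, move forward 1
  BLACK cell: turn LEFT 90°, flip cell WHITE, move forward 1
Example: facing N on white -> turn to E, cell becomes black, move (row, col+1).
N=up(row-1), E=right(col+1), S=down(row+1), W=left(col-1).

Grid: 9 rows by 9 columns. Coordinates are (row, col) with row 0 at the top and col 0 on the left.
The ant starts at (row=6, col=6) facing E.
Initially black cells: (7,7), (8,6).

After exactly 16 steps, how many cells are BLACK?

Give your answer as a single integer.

Step 1: on WHITE (6,6): turn R to S, flip to black, move to (7,6). |black|=3
Step 2: on WHITE (7,6): turn R to W, flip to black, move to (7,5). |black|=4
Step 3: on WHITE (7,5): turn R to N, flip to black, move to (6,5). |black|=5
Step 4: on WHITE (6,5): turn R to E, flip to black, move to (6,6). |black|=6
Step 5: on BLACK (6,6): turn L to N, flip to white, move to (5,6). |black|=5
Step 6: on WHITE (5,6): turn R to E, flip to black, move to (5,7). |black|=6
Step 7: on WHITE (5,7): turn R to S, flip to black, move to (6,7). |black|=7
Step 8: on WHITE (6,7): turn R to W, flip to black, move to (6,6). |black|=8
Step 9: on WHITE (6,6): turn R to N, flip to black, move to (5,6). |black|=9
Step 10: on BLACK (5,6): turn L to W, flip to white, move to (5,5). |black|=8
Step 11: on WHITE (5,5): turn R to N, flip to black, move to (4,5). |black|=9
Step 12: on WHITE (4,5): turn R to E, flip to black, move to (4,6). |black|=10
Step 13: on WHITE (4,6): turn R to S, flip to black, move to (5,6). |black|=11
Step 14: on WHITE (5,6): turn R to W, flip to black, move to (5,5). |black|=12
Step 15: on BLACK (5,5): turn L to S, flip to white, move to (6,5). |black|=11
Step 16: on BLACK (6,5): turn L to E, flip to white, move to (6,6). |black|=10

Answer: 10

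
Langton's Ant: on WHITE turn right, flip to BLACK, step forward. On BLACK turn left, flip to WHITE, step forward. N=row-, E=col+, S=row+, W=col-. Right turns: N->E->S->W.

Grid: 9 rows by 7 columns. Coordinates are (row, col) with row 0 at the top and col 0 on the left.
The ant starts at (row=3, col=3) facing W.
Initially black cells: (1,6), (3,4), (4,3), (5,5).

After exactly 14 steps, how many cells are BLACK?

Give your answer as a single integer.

Answer: 12

Derivation:
Step 1: on WHITE (3,3): turn R to N, flip to black, move to (2,3). |black|=5
Step 2: on WHITE (2,3): turn R to E, flip to black, move to (2,4). |black|=6
Step 3: on WHITE (2,4): turn R to S, flip to black, move to (3,4). |black|=7
Step 4: on BLACK (3,4): turn L to E, flip to white, move to (3,5). |black|=6
Step 5: on WHITE (3,5): turn R to S, flip to black, move to (4,5). |black|=7
Step 6: on WHITE (4,5): turn R to W, flip to black, move to (4,4). |black|=8
Step 7: on WHITE (4,4): turn R to N, flip to black, move to (3,4). |black|=9
Step 8: on WHITE (3,4): turn R to E, flip to black, move to (3,5). |black|=10
Step 9: on BLACK (3,5): turn L to N, flip to white, move to (2,5). |black|=9
Step 10: on WHITE (2,5): turn R to E, flip to black, move to (2,6). |black|=10
Step 11: on WHITE (2,6): turn R to S, flip to black, move to (3,6). |black|=11
Step 12: on WHITE (3,6): turn R to W, flip to black, move to (3,5). |black|=12
Step 13: on WHITE (3,5): turn R to N, flip to black, move to (2,5). |black|=13
Step 14: on BLACK (2,5): turn L to W, flip to white, move to (2,4). |black|=12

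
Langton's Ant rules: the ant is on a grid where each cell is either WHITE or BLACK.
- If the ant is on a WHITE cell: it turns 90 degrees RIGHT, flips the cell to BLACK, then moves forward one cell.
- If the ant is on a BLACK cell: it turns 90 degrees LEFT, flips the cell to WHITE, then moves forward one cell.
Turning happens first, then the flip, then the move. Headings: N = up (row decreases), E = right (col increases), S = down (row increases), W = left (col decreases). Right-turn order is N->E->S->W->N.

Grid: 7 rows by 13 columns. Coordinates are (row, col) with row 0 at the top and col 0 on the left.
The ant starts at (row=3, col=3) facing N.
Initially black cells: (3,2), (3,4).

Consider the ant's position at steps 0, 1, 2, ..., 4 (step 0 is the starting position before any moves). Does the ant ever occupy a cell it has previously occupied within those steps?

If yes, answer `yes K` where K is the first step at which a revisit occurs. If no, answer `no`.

Step 1: on WHITE (3,3): turn R to E, flip to black, move to (3,4). |black|=3 — new cell
Step 2: on BLACK (3,4): turn L to N, flip to white, move to (2,4). |black|=2 — new cell
Step 3: on WHITE (2,4): turn R to E, flip to black, move to (2,5). |black|=3 — new cell
Step 4: on WHITE (2,5): turn R to S, flip to black, move to (3,5). |black|=4 — new cell
No revisit within 4 steps.

Answer: no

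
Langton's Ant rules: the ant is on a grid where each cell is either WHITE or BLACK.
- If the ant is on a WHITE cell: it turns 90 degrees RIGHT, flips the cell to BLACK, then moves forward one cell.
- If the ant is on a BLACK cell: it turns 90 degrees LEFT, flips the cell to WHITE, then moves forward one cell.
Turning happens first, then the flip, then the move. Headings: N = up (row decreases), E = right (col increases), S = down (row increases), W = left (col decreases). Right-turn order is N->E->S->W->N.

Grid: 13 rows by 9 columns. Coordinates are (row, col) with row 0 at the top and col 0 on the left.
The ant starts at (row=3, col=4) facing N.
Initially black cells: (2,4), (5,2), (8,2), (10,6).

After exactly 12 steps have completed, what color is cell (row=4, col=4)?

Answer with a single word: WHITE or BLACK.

Answer: BLACK

Derivation:
Step 1: on WHITE (3,4): turn R to E, flip to black, move to (3,5). |black|=5
Step 2: on WHITE (3,5): turn R to S, flip to black, move to (4,5). |black|=6
Step 3: on WHITE (4,5): turn R to W, flip to black, move to (4,4). |black|=7
Step 4: on WHITE (4,4): turn R to N, flip to black, move to (3,4). |black|=8
Step 5: on BLACK (3,4): turn L to W, flip to white, move to (3,3). |black|=7
Step 6: on WHITE (3,3): turn R to N, flip to black, move to (2,3). |black|=8
Step 7: on WHITE (2,3): turn R to E, flip to black, move to (2,4). |black|=9
Step 8: on BLACK (2,4): turn L to N, flip to white, move to (1,4). |black|=8
Step 9: on WHITE (1,4): turn R to E, flip to black, move to (1,5). |black|=9
Step 10: on WHITE (1,5): turn R to S, flip to black, move to (2,5). |black|=10
Step 11: on WHITE (2,5): turn R to W, flip to black, move to (2,4). |black|=11
Step 12: on WHITE (2,4): turn R to N, flip to black, move to (1,4). |black|=12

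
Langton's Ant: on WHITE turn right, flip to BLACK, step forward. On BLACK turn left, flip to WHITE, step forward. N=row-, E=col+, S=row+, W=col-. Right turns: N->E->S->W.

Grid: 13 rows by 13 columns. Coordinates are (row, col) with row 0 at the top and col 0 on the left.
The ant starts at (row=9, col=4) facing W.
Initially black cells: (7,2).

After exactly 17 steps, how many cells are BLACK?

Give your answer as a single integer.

Step 1: on WHITE (9,4): turn R to N, flip to black, move to (8,4). |black|=2
Step 2: on WHITE (8,4): turn R to E, flip to black, move to (8,5). |black|=3
Step 3: on WHITE (8,5): turn R to S, flip to black, move to (9,5). |black|=4
Step 4: on WHITE (9,5): turn R to W, flip to black, move to (9,4). |black|=5
Step 5: on BLACK (9,4): turn L to S, flip to white, move to (10,4). |black|=4
Step 6: on WHITE (10,4): turn R to W, flip to black, move to (10,3). |black|=5
Step 7: on WHITE (10,3): turn R to N, flip to black, move to (9,3). |black|=6
Step 8: on WHITE (9,3): turn R to E, flip to black, move to (9,4). |black|=7
Step 9: on WHITE (9,4): turn R to S, flip to black, move to (10,4). |black|=8
Step 10: on BLACK (10,4): turn L to E, flip to white, move to (10,5). |black|=7
Step 11: on WHITE (10,5): turn R to S, flip to black, move to (11,5). |black|=8
Step 12: on WHITE (11,5): turn R to W, flip to black, move to (11,4). |black|=9
Step 13: on WHITE (11,4): turn R to N, flip to black, move to (10,4). |black|=10
Step 14: on WHITE (10,4): turn R to E, flip to black, move to (10,5). |black|=11
Step 15: on BLACK (10,5): turn L to N, flip to white, move to (9,5). |black|=10
Step 16: on BLACK (9,5): turn L to W, flip to white, move to (9,4). |black|=9
Step 17: on BLACK (9,4): turn L to S, flip to white, move to (10,4). |black|=8

Answer: 8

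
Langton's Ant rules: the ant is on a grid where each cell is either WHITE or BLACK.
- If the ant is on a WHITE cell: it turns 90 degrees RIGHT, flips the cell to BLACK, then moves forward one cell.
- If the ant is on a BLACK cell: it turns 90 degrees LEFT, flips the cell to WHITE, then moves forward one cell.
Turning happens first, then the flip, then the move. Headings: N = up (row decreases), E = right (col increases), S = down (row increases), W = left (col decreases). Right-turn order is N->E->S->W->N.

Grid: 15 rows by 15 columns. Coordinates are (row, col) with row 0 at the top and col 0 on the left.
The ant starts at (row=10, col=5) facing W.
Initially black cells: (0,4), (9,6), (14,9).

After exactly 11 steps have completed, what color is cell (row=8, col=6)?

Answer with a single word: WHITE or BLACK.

Step 1: on WHITE (10,5): turn R to N, flip to black, move to (9,5). |black|=4
Step 2: on WHITE (9,5): turn R to E, flip to black, move to (9,6). |black|=5
Step 3: on BLACK (9,6): turn L to N, flip to white, move to (8,6). |black|=4
Step 4: on WHITE (8,6): turn R to E, flip to black, move to (8,7). |black|=5
Step 5: on WHITE (8,7): turn R to S, flip to black, move to (9,7). |black|=6
Step 6: on WHITE (9,7): turn R to W, flip to black, move to (9,6). |black|=7
Step 7: on WHITE (9,6): turn R to N, flip to black, move to (8,6). |black|=8
Step 8: on BLACK (8,6): turn L to W, flip to white, move to (8,5). |black|=7
Step 9: on WHITE (8,5): turn R to N, flip to black, move to (7,5). |black|=8
Step 10: on WHITE (7,5): turn R to E, flip to black, move to (7,6). |black|=9
Step 11: on WHITE (7,6): turn R to S, flip to black, move to (8,6). |black|=10

Answer: WHITE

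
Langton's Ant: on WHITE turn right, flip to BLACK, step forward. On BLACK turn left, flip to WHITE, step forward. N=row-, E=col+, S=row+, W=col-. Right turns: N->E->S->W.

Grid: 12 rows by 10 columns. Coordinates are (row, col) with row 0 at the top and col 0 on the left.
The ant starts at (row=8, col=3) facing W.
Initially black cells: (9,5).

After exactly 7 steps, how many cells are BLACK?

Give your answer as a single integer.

Answer: 6

Derivation:
Step 1: on WHITE (8,3): turn R to N, flip to black, move to (7,3). |black|=2
Step 2: on WHITE (7,3): turn R to E, flip to black, move to (7,4). |black|=3
Step 3: on WHITE (7,4): turn R to S, flip to black, move to (8,4). |black|=4
Step 4: on WHITE (8,4): turn R to W, flip to black, move to (8,3). |black|=5
Step 5: on BLACK (8,3): turn L to S, flip to white, move to (9,3). |black|=4
Step 6: on WHITE (9,3): turn R to W, flip to black, move to (9,2). |black|=5
Step 7: on WHITE (9,2): turn R to N, flip to black, move to (8,2). |black|=6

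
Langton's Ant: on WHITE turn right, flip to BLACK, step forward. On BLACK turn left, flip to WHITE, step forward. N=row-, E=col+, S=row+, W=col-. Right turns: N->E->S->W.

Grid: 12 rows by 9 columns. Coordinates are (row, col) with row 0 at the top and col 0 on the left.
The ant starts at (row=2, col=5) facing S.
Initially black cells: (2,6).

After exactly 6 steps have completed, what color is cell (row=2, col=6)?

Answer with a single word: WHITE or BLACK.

Answer: WHITE

Derivation:
Step 1: on WHITE (2,5): turn R to W, flip to black, move to (2,4). |black|=2
Step 2: on WHITE (2,4): turn R to N, flip to black, move to (1,4). |black|=3
Step 3: on WHITE (1,4): turn R to E, flip to black, move to (1,5). |black|=4
Step 4: on WHITE (1,5): turn R to S, flip to black, move to (2,5). |black|=5
Step 5: on BLACK (2,5): turn L to E, flip to white, move to (2,6). |black|=4
Step 6: on BLACK (2,6): turn L to N, flip to white, move to (1,6). |black|=3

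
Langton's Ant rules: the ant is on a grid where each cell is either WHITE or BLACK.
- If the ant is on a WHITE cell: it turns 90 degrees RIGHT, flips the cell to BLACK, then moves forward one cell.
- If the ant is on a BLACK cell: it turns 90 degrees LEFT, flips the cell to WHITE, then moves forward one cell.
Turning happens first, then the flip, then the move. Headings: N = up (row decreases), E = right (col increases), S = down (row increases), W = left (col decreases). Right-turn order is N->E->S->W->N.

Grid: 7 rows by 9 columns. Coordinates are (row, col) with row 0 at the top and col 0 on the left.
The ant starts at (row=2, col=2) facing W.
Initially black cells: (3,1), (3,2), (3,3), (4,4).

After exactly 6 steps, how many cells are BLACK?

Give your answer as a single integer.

Step 1: on WHITE (2,2): turn R to N, flip to black, move to (1,2). |black|=5
Step 2: on WHITE (1,2): turn R to E, flip to black, move to (1,3). |black|=6
Step 3: on WHITE (1,3): turn R to S, flip to black, move to (2,3). |black|=7
Step 4: on WHITE (2,3): turn R to W, flip to black, move to (2,2). |black|=8
Step 5: on BLACK (2,2): turn L to S, flip to white, move to (3,2). |black|=7
Step 6: on BLACK (3,2): turn L to E, flip to white, move to (3,3). |black|=6

Answer: 6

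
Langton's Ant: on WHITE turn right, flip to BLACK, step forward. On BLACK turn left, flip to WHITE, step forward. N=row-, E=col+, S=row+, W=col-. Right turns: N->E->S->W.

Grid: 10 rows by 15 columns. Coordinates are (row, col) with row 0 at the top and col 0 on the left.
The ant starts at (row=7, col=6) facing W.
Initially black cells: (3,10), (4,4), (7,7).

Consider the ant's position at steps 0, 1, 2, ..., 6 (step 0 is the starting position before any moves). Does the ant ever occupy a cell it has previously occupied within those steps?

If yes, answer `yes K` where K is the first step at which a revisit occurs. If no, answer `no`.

Step 1: on WHITE (7,6): turn R to N, flip to black, move to (6,6). |black|=4 — new cell
Step 2: on WHITE (6,6): turn R to E, flip to black, move to (6,7). |black|=5 — new cell
Step 3: on WHITE (6,7): turn R to S, flip to black, move to (7,7). |black|=6 — new cell
Step 4: on BLACK (7,7): turn L to E, flip to white, move to (7,8). |black|=5 — new cell
Step 5: on WHITE (7,8): turn R to S, flip to black, move to (8,8). |black|=6 — new cell
Step 6: on WHITE (8,8): turn R to W, flip to black, move to (8,7). |black|=7 — new cell
No revisit within 6 steps.

Answer: no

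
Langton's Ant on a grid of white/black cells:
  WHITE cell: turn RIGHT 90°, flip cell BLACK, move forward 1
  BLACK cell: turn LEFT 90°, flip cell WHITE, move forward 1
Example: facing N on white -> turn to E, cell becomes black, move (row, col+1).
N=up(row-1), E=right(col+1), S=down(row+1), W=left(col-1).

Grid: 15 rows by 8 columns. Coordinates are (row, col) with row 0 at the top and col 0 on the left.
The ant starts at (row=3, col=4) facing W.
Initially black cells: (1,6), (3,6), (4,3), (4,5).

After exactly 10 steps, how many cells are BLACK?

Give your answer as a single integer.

Answer: 10

Derivation:
Step 1: on WHITE (3,4): turn R to N, flip to black, move to (2,4). |black|=5
Step 2: on WHITE (2,4): turn R to E, flip to black, move to (2,5). |black|=6
Step 3: on WHITE (2,5): turn R to S, flip to black, move to (3,5). |black|=7
Step 4: on WHITE (3,5): turn R to W, flip to black, move to (3,4). |black|=8
Step 5: on BLACK (3,4): turn L to S, flip to white, move to (4,4). |black|=7
Step 6: on WHITE (4,4): turn R to W, flip to black, move to (4,3). |black|=8
Step 7: on BLACK (4,3): turn L to S, flip to white, move to (5,3). |black|=7
Step 8: on WHITE (5,3): turn R to W, flip to black, move to (5,2). |black|=8
Step 9: on WHITE (5,2): turn R to N, flip to black, move to (4,2). |black|=9
Step 10: on WHITE (4,2): turn R to E, flip to black, move to (4,3). |black|=10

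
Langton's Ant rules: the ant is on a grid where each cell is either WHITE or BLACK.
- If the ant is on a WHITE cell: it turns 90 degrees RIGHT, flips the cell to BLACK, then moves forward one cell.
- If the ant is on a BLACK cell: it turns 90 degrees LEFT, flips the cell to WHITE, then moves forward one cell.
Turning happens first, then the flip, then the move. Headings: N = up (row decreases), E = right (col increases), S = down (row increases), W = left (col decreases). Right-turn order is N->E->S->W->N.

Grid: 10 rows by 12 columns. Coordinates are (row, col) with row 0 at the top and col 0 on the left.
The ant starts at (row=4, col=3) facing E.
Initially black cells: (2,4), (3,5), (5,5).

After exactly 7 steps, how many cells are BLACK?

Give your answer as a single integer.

Answer: 8

Derivation:
Step 1: on WHITE (4,3): turn R to S, flip to black, move to (5,3). |black|=4
Step 2: on WHITE (5,3): turn R to W, flip to black, move to (5,2). |black|=5
Step 3: on WHITE (5,2): turn R to N, flip to black, move to (4,2). |black|=6
Step 4: on WHITE (4,2): turn R to E, flip to black, move to (4,3). |black|=7
Step 5: on BLACK (4,3): turn L to N, flip to white, move to (3,3). |black|=6
Step 6: on WHITE (3,3): turn R to E, flip to black, move to (3,4). |black|=7
Step 7: on WHITE (3,4): turn R to S, flip to black, move to (4,4). |black|=8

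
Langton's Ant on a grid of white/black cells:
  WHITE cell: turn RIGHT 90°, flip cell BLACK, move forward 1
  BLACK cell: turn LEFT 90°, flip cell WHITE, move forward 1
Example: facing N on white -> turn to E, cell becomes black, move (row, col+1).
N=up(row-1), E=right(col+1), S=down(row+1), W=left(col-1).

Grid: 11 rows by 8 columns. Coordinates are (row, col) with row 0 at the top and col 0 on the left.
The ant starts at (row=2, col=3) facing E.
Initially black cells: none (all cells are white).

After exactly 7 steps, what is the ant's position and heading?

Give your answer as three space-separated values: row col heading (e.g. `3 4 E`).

Answer: 2 4 S

Derivation:
Step 1: on WHITE (2,3): turn R to S, flip to black, move to (3,3). |black|=1
Step 2: on WHITE (3,3): turn R to W, flip to black, move to (3,2). |black|=2
Step 3: on WHITE (3,2): turn R to N, flip to black, move to (2,2). |black|=3
Step 4: on WHITE (2,2): turn R to E, flip to black, move to (2,3). |black|=4
Step 5: on BLACK (2,3): turn L to N, flip to white, move to (1,3). |black|=3
Step 6: on WHITE (1,3): turn R to E, flip to black, move to (1,4). |black|=4
Step 7: on WHITE (1,4): turn R to S, flip to black, move to (2,4). |black|=5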